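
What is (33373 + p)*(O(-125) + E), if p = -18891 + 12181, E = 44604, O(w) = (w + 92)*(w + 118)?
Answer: 1195435605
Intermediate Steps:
O(w) = (92 + w)*(118 + w)
p = -6710
(33373 + p)*(O(-125) + E) = (33373 - 6710)*((10856 + (-125)**2 + 210*(-125)) + 44604) = 26663*((10856 + 15625 - 26250) + 44604) = 26663*(231 + 44604) = 26663*44835 = 1195435605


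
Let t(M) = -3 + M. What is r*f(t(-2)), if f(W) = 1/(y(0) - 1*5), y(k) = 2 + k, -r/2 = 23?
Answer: 46/3 ≈ 15.333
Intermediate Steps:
r = -46 (r = -2*23 = -46)
f(W) = -1/3 (f(W) = 1/((2 + 0) - 1*5) = 1/(2 - 5) = 1/(-3) = -1/3)
r*f(t(-2)) = -46*(-1/3) = 46/3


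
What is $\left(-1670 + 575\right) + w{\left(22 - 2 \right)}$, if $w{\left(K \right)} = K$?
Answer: $-1075$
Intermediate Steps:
$\left(-1670 + 575\right) + w{\left(22 - 2 \right)} = \left(-1670 + 575\right) + \left(22 - 2\right) = -1095 + 20 = -1075$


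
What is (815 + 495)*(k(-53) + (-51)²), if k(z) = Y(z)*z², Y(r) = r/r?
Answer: 7087100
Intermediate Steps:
Y(r) = 1
k(z) = z² (k(z) = 1*z² = z²)
(815 + 495)*(k(-53) + (-51)²) = (815 + 495)*((-53)² + (-51)²) = 1310*(2809 + 2601) = 1310*5410 = 7087100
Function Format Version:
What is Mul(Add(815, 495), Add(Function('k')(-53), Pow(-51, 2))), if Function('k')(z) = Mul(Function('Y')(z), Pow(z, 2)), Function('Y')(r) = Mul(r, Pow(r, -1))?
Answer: 7087100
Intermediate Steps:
Function('Y')(r) = 1
Function('k')(z) = Pow(z, 2) (Function('k')(z) = Mul(1, Pow(z, 2)) = Pow(z, 2))
Mul(Add(815, 495), Add(Function('k')(-53), Pow(-51, 2))) = Mul(Add(815, 495), Add(Pow(-53, 2), Pow(-51, 2))) = Mul(1310, Add(2809, 2601)) = Mul(1310, 5410) = 7087100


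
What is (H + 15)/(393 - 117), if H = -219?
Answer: -17/23 ≈ -0.73913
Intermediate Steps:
(H + 15)/(393 - 117) = (-219 + 15)/(393 - 117) = -204/276 = -204*1/276 = -17/23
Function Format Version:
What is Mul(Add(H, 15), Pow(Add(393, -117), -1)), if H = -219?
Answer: Rational(-17, 23) ≈ -0.73913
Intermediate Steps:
Mul(Add(H, 15), Pow(Add(393, -117), -1)) = Mul(Add(-219, 15), Pow(Add(393, -117), -1)) = Mul(-204, Pow(276, -1)) = Mul(-204, Rational(1, 276)) = Rational(-17, 23)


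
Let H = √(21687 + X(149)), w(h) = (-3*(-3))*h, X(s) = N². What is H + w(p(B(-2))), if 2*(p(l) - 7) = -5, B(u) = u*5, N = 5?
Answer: 81/2 + 4*√1357 ≈ 187.85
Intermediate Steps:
B(u) = 5*u
p(l) = 9/2 (p(l) = 7 + (½)*(-5) = 7 - 5/2 = 9/2)
X(s) = 25 (X(s) = 5² = 25)
w(h) = 9*h
H = 4*√1357 (H = √(21687 + 25) = √21712 = 4*√1357 ≈ 147.35)
H + w(p(B(-2))) = 4*√1357 + 9*(9/2) = 4*√1357 + 81/2 = 81/2 + 4*√1357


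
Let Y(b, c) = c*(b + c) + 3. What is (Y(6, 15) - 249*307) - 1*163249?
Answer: -239374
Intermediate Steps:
Y(b, c) = 3 + c*(b + c)
(Y(6, 15) - 249*307) - 1*163249 = ((3 + 15² + 6*15) - 249*307) - 1*163249 = ((3 + 225 + 90) - 76443) - 163249 = (318 - 76443) - 163249 = -76125 - 163249 = -239374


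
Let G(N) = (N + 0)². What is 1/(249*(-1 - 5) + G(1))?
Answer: -1/1493 ≈ -0.00066979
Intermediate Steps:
G(N) = N²
1/(249*(-1 - 5) + G(1)) = 1/(249*(-1 - 5) + 1²) = 1/(249*(-6) + 1) = 1/(-1494 + 1) = 1/(-1493) = -1/1493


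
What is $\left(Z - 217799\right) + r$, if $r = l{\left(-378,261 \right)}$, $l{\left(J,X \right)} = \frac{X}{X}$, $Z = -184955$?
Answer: $-402753$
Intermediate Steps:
$l{\left(J,X \right)} = 1$
$r = 1$
$\left(Z - 217799\right) + r = \left(-184955 - 217799\right) + 1 = -402754 + 1 = -402753$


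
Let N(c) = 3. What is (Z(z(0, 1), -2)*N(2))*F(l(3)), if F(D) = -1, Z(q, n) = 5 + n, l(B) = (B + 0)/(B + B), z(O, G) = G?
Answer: -9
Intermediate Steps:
l(B) = ½ (l(B) = B/((2*B)) = B*(1/(2*B)) = ½)
(Z(z(0, 1), -2)*N(2))*F(l(3)) = ((5 - 2)*3)*(-1) = (3*3)*(-1) = 9*(-1) = -9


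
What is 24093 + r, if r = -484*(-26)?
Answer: 36677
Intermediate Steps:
r = 12584
24093 + r = 24093 + 12584 = 36677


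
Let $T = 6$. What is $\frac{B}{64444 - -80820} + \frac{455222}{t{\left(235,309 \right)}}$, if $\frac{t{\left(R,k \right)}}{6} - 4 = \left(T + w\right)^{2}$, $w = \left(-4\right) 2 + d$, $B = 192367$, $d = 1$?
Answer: $\frac{4723795687}{311280} \approx 15175.0$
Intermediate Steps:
$w = -7$ ($w = \left(-4\right) 2 + 1 = -8 + 1 = -7$)
$t{\left(R,k \right)} = 30$ ($t{\left(R,k \right)} = 24 + 6 \left(6 - 7\right)^{2} = 24 + 6 \left(-1\right)^{2} = 24 + 6 \cdot 1 = 24 + 6 = 30$)
$\frac{B}{64444 - -80820} + \frac{455222}{t{\left(235,309 \right)}} = \frac{192367}{64444 - -80820} + \frac{455222}{30} = \frac{192367}{64444 + 80820} + 455222 \cdot \frac{1}{30} = \frac{192367}{145264} + \frac{227611}{15} = 192367 \cdot \frac{1}{145264} + \frac{227611}{15} = \frac{27481}{20752} + \frac{227611}{15} = \frac{4723795687}{311280}$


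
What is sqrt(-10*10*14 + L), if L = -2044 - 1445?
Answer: I*sqrt(4889) ≈ 69.921*I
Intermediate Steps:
L = -3489
sqrt(-10*10*14 + L) = sqrt(-10*10*14 - 3489) = sqrt(-100*14 - 3489) = sqrt(-1400 - 3489) = sqrt(-4889) = I*sqrt(4889)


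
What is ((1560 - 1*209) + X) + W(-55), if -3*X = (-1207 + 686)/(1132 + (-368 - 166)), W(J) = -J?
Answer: 2522885/1794 ≈ 1406.3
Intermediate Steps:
X = 521/1794 (X = -(-1207 + 686)/(3*(1132 + (-368 - 166))) = -(-521)/(3*(1132 - 534)) = -(-521)/(3*598) = -1/3*(-521/598) = 521/1794 ≈ 0.29041)
((1560 - 1*209) + X) + W(-55) = ((1560 - 1*209) + 521/1794) - 1*(-55) = ((1560 - 209) + 521/1794) + 55 = (1351 + 521/1794) + 55 = 2424215/1794 + 55 = 2522885/1794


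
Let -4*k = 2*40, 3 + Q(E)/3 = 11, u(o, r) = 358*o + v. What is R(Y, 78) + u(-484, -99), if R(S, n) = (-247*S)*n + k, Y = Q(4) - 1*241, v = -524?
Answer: 4006906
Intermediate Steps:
u(o, r) = -524 + 358*o (u(o, r) = 358*o - 524 = -524 + 358*o)
Q(E) = 24 (Q(E) = -9 + 3*11 = -9 + 33 = 24)
k = -20 (k = -40/2 = -1/4*80 = -20)
Y = -217 (Y = 24 - 1*241 = 24 - 241 = -217)
R(S, n) = -20 - 247*S*n (R(S, n) = (-247*S)*n - 20 = -247*S*n - 20 = -20 - 247*S*n)
R(Y, 78) + u(-484, -99) = (-20 - 247*(-217)*78) + (-524 + 358*(-484)) = (-20 + 4180722) + (-524 - 173272) = 4180702 - 173796 = 4006906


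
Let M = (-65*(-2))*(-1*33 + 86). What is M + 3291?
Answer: 10181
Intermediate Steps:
M = 6890 (M = 130*(-33 + 86) = 130*53 = 6890)
M + 3291 = 6890 + 3291 = 10181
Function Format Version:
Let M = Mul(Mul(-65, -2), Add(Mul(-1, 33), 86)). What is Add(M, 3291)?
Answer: 10181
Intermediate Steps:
M = 6890 (M = Mul(130, Add(-33, 86)) = Mul(130, 53) = 6890)
Add(M, 3291) = Add(6890, 3291) = 10181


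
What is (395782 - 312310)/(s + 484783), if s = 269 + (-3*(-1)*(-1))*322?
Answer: 13912/80681 ≈ 0.17243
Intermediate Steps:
s = -697 (s = 269 + (3*(-1))*322 = 269 - 3*322 = 269 - 966 = -697)
(395782 - 312310)/(s + 484783) = (395782 - 312310)/(-697 + 484783) = 83472/484086 = 83472*(1/484086) = 13912/80681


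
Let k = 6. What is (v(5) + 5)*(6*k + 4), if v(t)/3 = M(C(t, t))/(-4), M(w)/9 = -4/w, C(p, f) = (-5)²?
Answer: 1216/5 ≈ 243.20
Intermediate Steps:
C(p, f) = 25
M(w) = -36/w (M(w) = 9*(-4/w) = -36/w)
v(t) = 27/25 (v(t) = 3*(-36/25/(-4)) = 3*(-36*1/25*(-¼)) = 3*(-36/25*(-¼)) = 3*(9/25) = 27/25)
(v(5) + 5)*(6*k + 4) = (27/25 + 5)*(6*6 + 4) = 152*(36 + 4)/25 = (152/25)*40 = 1216/5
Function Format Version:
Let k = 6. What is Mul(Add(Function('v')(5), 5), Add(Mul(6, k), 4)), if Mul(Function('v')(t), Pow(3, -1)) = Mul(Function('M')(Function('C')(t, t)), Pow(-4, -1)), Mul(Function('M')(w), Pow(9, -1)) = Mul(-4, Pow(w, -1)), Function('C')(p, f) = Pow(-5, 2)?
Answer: Rational(1216, 5) ≈ 243.20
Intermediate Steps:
Function('C')(p, f) = 25
Function('M')(w) = Mul(-36, Pow(w, -1)) (Function('M')(w) = Mul(9, Mul(-4, Pow(w, -1))) = Mul(-36, Pow(w, -1)))
Function('v')(t) = Rational(27, 25) (Function('v')(t) = Mul(3, Mul(Mul(-36, Pow(25, -1)), Pow(-4, -1))) = Mul(3, Mul(Mul(-36, Rational(1, 25)), Rational(-1, 4))) = Mul(3, Mul(Rational(-36, 25), Rational(-1, 4))) = Mul(3, Rational(9, 25)) = Rational(27, 25))
Mul(Add(Function('v')(5), 5), Add(Mul(6, k), 4)) = Mul(Add(Rational(27, 25), 5), Add(Mul(6, 6), 4)) = Mul(Rational(152, 25), Add(36, 4)) = Mul(Rational(152, 25), 40) = Rational(1216, 5)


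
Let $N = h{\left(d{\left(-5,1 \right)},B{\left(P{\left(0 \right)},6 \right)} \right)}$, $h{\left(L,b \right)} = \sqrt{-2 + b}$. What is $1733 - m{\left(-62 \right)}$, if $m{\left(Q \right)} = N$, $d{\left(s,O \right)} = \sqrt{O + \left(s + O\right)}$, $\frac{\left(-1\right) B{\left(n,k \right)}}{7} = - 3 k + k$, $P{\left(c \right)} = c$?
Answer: $1733 - \sqrt{82} \approx 1723.9$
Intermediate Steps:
$B{\left(n,k \right)} = 14 k$ ($B{\left(n,k \right)} = - 7 \left(- 3 k + k\right) = - 7 \left(- 2 k\right) = 14 k$)
$d{\left(s,O \right)} = \sqrt{s + 2 O}$ ($d{\left(s,O \right)} = \sqrt{O + \left(O + s\right)} = \sqrt{s + 2 O}$)
$N = \sqrt{82}$ ($N = \sqrt{-2 + 14 \cdot 6} = \sqrt{-2 + 84} = \sqrt{82} \approx 9.0554$)
$m{\left(Q \right)} = \sqrt{82}$
$1733 - m{\left(-62 \right)} = 1733 - \sqrt{82}$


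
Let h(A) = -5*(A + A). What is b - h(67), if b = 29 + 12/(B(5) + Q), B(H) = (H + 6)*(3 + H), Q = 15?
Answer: 72009/103 ≈ 699.12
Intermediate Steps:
h(A) = -10*A
B(H) = (3 + H)*(6 + H) (B(H) = (6 + H)*(3 + H) = (3 + H)*(6 + H))
b = 2999/103 (b = 29 + 12/((18 + 5² + 9*5) + 15) = 29 + 12/((18 + 25 + 45) + 15) = 29 + 12/(88 + 15) = 29 + 12/103 = 2999/103 ≈ 29.117)
b - h(67) = 2999/103 - (-10)*67 = 2999/103 - 1*(-670) = 2999/103 + 670 = 72009/103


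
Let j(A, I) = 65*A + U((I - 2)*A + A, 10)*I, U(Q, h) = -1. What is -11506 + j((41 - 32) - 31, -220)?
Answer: -12716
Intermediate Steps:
j(A, I) = -I + 65*A (j(A, I) = 65*A - I = -I + 65*A)
-11506 + j((41 - 32) - 31, -220) = -11506 + (-1*(-220) + 65*((41 - 32) - 31)) = -11506 + (220 + 65*(9 - 31)) = -11506 + (220 + 65*(-22)) = -11506 + (220 - 1430) = -11506 - 1210 = -12716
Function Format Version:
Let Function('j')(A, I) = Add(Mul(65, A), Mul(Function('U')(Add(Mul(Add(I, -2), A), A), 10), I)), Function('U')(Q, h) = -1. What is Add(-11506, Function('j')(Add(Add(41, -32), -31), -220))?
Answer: -12716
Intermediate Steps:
Function('j')(A, I) = Add(Mul(-1, I), Mul(65, A)) (Function('j')(A, I) = Add(Mul(65, A), Mul(-1, I)) = Add(Mul(-1, I), Mul(65, A)))
Add(-11506, Function('j')(Add(Add(41, -32), -31), -220)) = Add(-11506, Add(Mul(-1, -220), Mul(65, Add(Add(41, -32), -31)))) = Add(-11506, Add(220, Mul(65, Add(9, -31)))) = Add(-11506, Add(220, Mul(65, -22))) = Add(-11506, Add(220, -1430)) = Add(-11506, -1210) = -12716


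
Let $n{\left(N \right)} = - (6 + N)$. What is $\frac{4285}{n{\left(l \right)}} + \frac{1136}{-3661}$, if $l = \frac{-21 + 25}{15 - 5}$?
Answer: $- \frac{78473277}{117152} \approx -669.84$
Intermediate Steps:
$l = \frac{2}{5}$ ($l = \frac{4}{10} = 4 \cdot \frac{1}{10} = \frac{2}{5} \approx 0.4$)
$n{\left(N \right)} = -6 - N$
$\frac{4285}{n{\left(l \right)}} + \frac{1136}{-3661} = \frac{4285}{-6 - \frac{2}{5}} + \frac{1136}{-3661} = \frac{4285}{-6 - \frac{2}{5}} + 1136 \left(- \frac{1}{3661}\right) = \frac{4285}{- \frac{32}{5}} - \frac{1136}{3661} = 4285 \left(- \frac{5}{32}\right) - \frac{1136}{3661} = - \frac{21425}{32} - \frac{1136}{3661} = - \frac{78473277}{117152}$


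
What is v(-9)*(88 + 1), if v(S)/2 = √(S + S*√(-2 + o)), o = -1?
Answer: 534*√(-1 - I*√3) ≈ 377.6 - 654.01*I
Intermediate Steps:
v(S) = 2*√(S + I*S*√3) (v(S) = 2*√(S + S*√(-2 - 1)) = 2*√(S + S*√(-3)) = 2*√(S + S*(I*√3)) = 2*√(S + I*S*√3))
v(-9)*(88 + 1) = (2*√(-9*(1 + I*√3)))*(88 + 1) = (2*√(-9 - 9*I*√3))*89 = 178*√(-9 - 9*I*√3)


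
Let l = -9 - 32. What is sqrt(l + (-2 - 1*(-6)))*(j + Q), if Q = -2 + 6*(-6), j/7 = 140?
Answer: 942*I*sqrt(37) ≈ 5730.0*I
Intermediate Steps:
l = -41
j = 980 (j = 7*140 = 980)
Q = -38 (Q = -2 - 36 = -38)
sqrt(l + (-2 - 1*(-6)))*(j + Q) = sqrt(-41 + (-2 - 1*(-6)))*(980 - 38) = sqrt(-41 + (-2 + 6))*942 = sqrt(-41 + 4)*942 = sqrt(-37)*942 = (I*sqrt(37))*942 = 942*I*sqrt(37)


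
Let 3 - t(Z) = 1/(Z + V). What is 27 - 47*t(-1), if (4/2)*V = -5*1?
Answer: -892/7 ≈ -127.43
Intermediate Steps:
V = -5/2 (V = (-5*1)/2 = (½)*(-5) = -5/2 ≈ -2.5000)
t(Z) = 3 - 1/(-5/2 + Z) (t(Z) = 3 - 1/(Z - 5/2) = 3 - 1/(-5/2 + Z))
27 - 47*t(-1) = 27 - 47*(-17 + 6*(-1))/(-5 + 2*(-1)) = 27 - 47*(-17 - 6)/(-5 - 2) = 27 - 47*(-23)/(-7) = 27 - (-47)*(-23)/7 = 27 - 47*23/7 = 27 - 1081/7 = -892/7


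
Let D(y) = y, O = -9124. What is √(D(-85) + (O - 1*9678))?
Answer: I*√18887 ≈ 137.43*I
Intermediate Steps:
√(D(-85) + (O - 1*9678)) = √(-85 + (-9124 - 1*9678)) = √(-85 + (-9124 - 9678)) = √(-85 - 18802) = √(-18887) = I*√18887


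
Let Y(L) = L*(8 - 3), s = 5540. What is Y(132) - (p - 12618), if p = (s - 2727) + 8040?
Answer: 2425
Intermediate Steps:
Y(L) = 5*L (Y(L) = L*5 = 5*L)
p = 10853 (p = (5540 - 2727) + 8040 = 2813 + 8040 = 10853)
Y(132) - (p - 12618) = 5*132 - (10853 - 12618) = 660 - 1*(-1765) = 660 + 1765 = 2425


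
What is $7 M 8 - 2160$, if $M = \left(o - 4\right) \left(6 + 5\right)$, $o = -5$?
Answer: $-7704$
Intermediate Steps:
$M = -99$ ($M = \left(-5 - 4\right) \left(6 + 5\right) = \left(-9\right) 11 = -99$)
$7 M 8 - 2160 = 7 \left(-99\right) 8 - 2160 = \left(-693\right) 8 - 2160 = -5544 - 2160 = -7704$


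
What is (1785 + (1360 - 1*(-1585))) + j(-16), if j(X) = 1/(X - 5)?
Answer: 99329/21 ≈ 4730.0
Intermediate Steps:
j(X) = 1/(-5 + X)
(1785 + (1360 - 1*(-1585))) + j(-16) = (1785 + (1360 - 1*(-1585))) + 1/(-5 - 16) = (1785 + (1360 + 1585)) + 1/(-21) = (1785 + 2945) - 1/21 = 4730 - 1/21 = 99329/21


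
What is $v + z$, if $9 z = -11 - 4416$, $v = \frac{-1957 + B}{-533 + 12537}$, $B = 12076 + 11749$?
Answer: $- \frac{13236224}{27009} \approx -490.07$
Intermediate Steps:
$B = 23825$
$v = \frac{5467}{3001}$ ($v = \frac{-1957 + 23825}{-533 + 12537} = \frac{21868}{12004} = 21868 \cdot \frac{1}{12004} = \frac{5467}{3001} \approx 1.8217$)
$z = - \frac{4427}{9}$ ($z = \frac{-11 - 4416}{9} = \frac{1}{9} \left(-4427\right) = - \frac{4427}{9} \approx -491.89$)
$v + z = \frac{5467}{3001} - \frac{4427}{9} = - \frac{13236224}{27009}$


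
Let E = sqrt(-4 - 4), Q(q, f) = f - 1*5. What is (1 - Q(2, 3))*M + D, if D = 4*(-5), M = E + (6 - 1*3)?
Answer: -11 + 6*I*sqrt(2) ≈ -11.0 + 8.4853*I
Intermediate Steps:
Q(q, f) = -5 + f (Q(q, f) = f - 5 = -5 + f)
E = 2*I*sqrt(2) (E = sqrt(-8) = 2*I*sqrt(2) ≈ 2.8284*I)
M = 3 + 2*I*sqrt(2) (M = 2*I*sqrt(2) + (6 - 1*3) = 2*I*sqrt(2) + (6 - 3) = 2*I*sqrt(2) + 3 = 3 + 2*I*sqrt(2) ≈ 3.0 + 2.8284*I)
D = -20
(1 - Q(2, 3))*M + D = (1 - (-5 + 3))*(3 + 2*I*sqrt(2)) - 20 = (1 - 1*(-2))*(3 + 2*I*sqrt(2)) - 20 = (1 + 2)*(3 + 2*I*sqrt(2)) - 20 = 3*(3 + 2*I*sqrt(2)) - 20 = (9 + 6*I*sqrt(2)) - 20 = -11 + 6*I*sqrt(2)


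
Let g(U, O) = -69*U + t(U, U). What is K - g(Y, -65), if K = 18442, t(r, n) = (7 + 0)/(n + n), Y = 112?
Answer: 837439/32 ≈ 26170.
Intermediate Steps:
t(r, n) = 7/(2*n) (t(r, n) = 7/((2*n)) = 7*(1/(2*n)) = 7/(2*n))
g(U, O) = -69*U + 7/(2*U)
K - g(Y, -65) = 18442 - (-69*112 + (7/2)/112) = 18442 - (-7728 + (7/2)*(1/112)) = 18442 - (-7728 + 1/32) = 18442 - 1*(-247295/32) = 18442 + 247295/32 = 837439/32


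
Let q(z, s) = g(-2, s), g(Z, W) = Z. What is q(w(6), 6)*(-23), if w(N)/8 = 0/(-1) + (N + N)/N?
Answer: 46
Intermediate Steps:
w(N) = 16 (w(N) = 8*(0/(-1) + (N + N)/N) = 8*(0*(-1) + (2*N)/N) = 8*(0 + 2) = 8*2 = 16)
q(z, s) = -2
q(w(6), 6)*(-23) = -2*(-23) = 46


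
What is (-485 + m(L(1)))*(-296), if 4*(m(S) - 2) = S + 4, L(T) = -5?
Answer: 143042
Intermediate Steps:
m(S) = 3 + S/4 (m(S) = 2 + (S + 4)/4 = 2 + (4 + S)/4 = 2 + (1 + S/4) = 3 + S/4)
(-485 + m(L(1)))*(-296) = (-485 + (3 + (¼)*(-5)))*(-296) = (-485 + (3 - 5/4))*(-296) = (-485 + 7/4)*(-296) = -1933/4*(-296) = 143042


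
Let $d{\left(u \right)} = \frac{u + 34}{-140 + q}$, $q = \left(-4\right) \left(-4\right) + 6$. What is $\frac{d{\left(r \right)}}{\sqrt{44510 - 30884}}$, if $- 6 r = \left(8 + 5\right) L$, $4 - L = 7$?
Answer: $- \frac{27 \sqrt{1514}}{357304} \approx -0.0029403$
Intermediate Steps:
$L = -3$ ($L = 4 - 7 = -3$)
$r = \frac{13}{2}$ ($r = - \frac{\left(8 + 5\right) \left(-3\right)}{6} = - \frac{13 \left(-3\right)}{6} = \left(- \frac{1}{6}\right) \left(-39\right) = \frac{13}{2} \approx 6.5$)
$q = 22$ ($q = 16 + 6 = 22$)
$d{\left(u \right)} = - \frac{17}{59} - \frac{u}{118}$ ($d{\left(u \right)} = \frac{u + 34}{-140 + 22} = \frac{34 + u}{-118} = \left(34 + u\right) \left(- \frac{1}{118}\right) = - \frac{17}{59} - \frac{u}{118}$)
$\frac{d{\left(r \right)}}{\sqrt{44510 - 30884}} = \frac{- \frac{17}{59} - \frac{13}{236}}{\sqrt{44510 - 30884}} = \frac{- \frac{17}{59} - \frac{13}{236}}{\sqrt{13626}} = - \frac{81}{236 \cdot 3 \sqrt{1514}} = - \frac{81 \frac{\sqrt{1514}}{4542}}{236} = - \frac{27 \sqrt{1514}}{357304}$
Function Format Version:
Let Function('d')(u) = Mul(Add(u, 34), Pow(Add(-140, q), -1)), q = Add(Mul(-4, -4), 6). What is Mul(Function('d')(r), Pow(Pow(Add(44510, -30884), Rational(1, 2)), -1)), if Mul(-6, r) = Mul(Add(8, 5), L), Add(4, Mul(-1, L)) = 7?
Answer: Mul(Rational(-27, 357304), Pow(1514, Rational(1, 2))) ≈ -0.0029403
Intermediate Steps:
L = -3 (L = Add(4, Mul(-1, 7)) = Add(4, -7) = -3)
r = Rational(13, 2) (r = Mul(Rational(-1, 6), Mul(Add(8, 5), -3)) = Mul(Rational(-1, 6), Mul(13, -3)) = Mul(Rational(-1, 6), -39) = Rational(13, 2) ≈ 6.5000)
q = 22 (q = Add(16, 6) = 22)
Function('d')(u) = Add(Rational(-17, 59), Mul(Rational(-1, 118), u)) (Function('d')(u) = Mul(Add(u, 34), Pow(Add(-140, 22), -1)) = Mul(Add(34, u), Pow(-118, -1)) = Mul(Add(34, u), Rational(-1, 118)) = Add(Rational(-17, 59), Mul(Rational(-1, 118), u)))
Mul(Function('d')(r), Pow(Pow(Add(44510, -30884), Rational(1, 2)), -1)) = Mul(Add(Rational(-17, 59), Mul(Rational(-1, 118), Rational(13, 2))), Pow(Pow(Add(44510, -30884), Rational(1, 2)), -1)) = Mul(Add(Rational(-17, 59), Rational(-13, 236)), Pow(Pow(13626, Rational(1, 2)), -1)) = Mul(Rational(-81, 236), Pow(Mul(3, Pow(1514, Rational(1, 2))), -1)) = Mul(Rational(-81, 236), Mul(Rational(1, 4542), Pow(1514, Rational(1, 2)))) = Mul(Rational(-27, 357304), Pow(1514, Rational(1, 2)))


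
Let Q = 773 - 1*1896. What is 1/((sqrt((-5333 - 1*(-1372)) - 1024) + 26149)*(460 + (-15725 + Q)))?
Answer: I/(16388*(sqrt(4985) - 26149*I)) ≈ -2.3335e-9 + 6.3008e-12*I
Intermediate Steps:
Q = -1123 (Q = 773 - 1896 = -1123)
1/((sqrt((-5333 - 1*(-1372)) - 1024) + 26149)*(460 + (-15725 + Q))) = 1/((sqrt((-5333 - 1*(-1372)) - 1024) + 26149)*(460 + (-15725 - 1123))) = 1/((sqrt((-5333 + 1372) - 1024) + 26149)*(460 - 16848)) = 1/((sqrt(-3961 - 1024) + 26149)*(-16388)) = 1/((sqrt(-4985) + 26149)*(-16388)) = 1/((I*sqrt(4985) + 26149)*(-16388)) = 1/((26149 + I*sqrt(4985))*(-16388)) = 1/(-428529812 - 16388*I*sqrt(4985))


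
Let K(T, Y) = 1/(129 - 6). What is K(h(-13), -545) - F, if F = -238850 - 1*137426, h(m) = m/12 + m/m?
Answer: 46281949/123 ≈ 3.7628e+5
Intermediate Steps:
h(m) = 1 + m/12 (h(m) = m*(1/12) + 1 = m/12 + 1 = 1 + m/12)
F = -376276 (F = -238850 - 137426 = -376276)
K(T, Y) = 1/123
K(h(-13), -545) - F = 1/123 - 1*(-376276) = 1/123 + 376276 = 46281949/123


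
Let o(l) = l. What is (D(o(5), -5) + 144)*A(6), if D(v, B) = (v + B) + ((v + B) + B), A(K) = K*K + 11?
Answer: 6533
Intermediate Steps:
A(K) = 11 + K**2 (A(K) = K**2 + 11 = 11 + K**2)
D(v, B) = 2*v + 3*B (D(v, B) = (B + v) + ((B + v) + B) = (B + v) + (v + 2*B) = 2*v + 3*B)
(D(o(5), -5) + 144)*A(6) = ((2*5 + 3*(-5)) + 144)*(11 + 6**2) = ((10 - 15) + 144)*(11 + 36) = (-5 + 144)*47 = 139*47 = 6533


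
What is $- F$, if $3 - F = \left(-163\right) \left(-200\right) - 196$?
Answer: $32401$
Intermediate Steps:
$F = -32401$ ($F = 3 - \left(\left(-163\right) \left(-200\right) - 196\right) = 3 - \left(32600 - 196\right) = 3 - 32404 = -32401$)
$- F = \left(-1\right) \left(-32401\right) = 32401$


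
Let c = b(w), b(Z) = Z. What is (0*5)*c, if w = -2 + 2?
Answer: 0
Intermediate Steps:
w = 0
c = 0
(0*5)*c = (0*5)*0 = 0*0 = 0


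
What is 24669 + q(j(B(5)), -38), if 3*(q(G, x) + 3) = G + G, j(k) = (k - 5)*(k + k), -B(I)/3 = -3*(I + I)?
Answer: 34866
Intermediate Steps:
B(I) = 18*I (B(I) = -(-9)*(I + I) = -(-9)*2*I = -(-18)*I = 18*I)
j(k) = 2*k*(-5 + k) (j(k) = (-5 + k)*(2*k) = 2*k*(-5 + k))
q(G, x) = -3 + 2*G/3 (q(G, x) = -3 + (G + G)/3 = -3 + (2*G)/3 = -3 + 2*G/3)
24669 + q(j(B(5)), -38) = 24669 + (-3 + 2*(2*(18*5)*(-5 + 18*5))/3) = 24669 + (-3 + 2*(2*90*(-5 + 90))/3) = 24669 + (-3 + 2*(2*90*85)/3) = 24669 + (-3 + (⅔)*15300) = 24669 + (-3 + 10200) = 24669 + 10197 = 34866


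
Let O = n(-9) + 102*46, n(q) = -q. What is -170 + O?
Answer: 4531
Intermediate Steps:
O = 4701 (O = -1*(-9) + 102*46 = 9 + 4692 = 4701)
-170 + O = -170 + 4701 = 4531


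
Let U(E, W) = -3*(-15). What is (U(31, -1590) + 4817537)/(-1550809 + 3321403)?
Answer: 344113/126471 ≈ 2.7209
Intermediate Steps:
U(E, W) = 45
(U(31, -1590) + 4817537)/(-1550809 + 3321403) = (45 + 4817537)/(-1550809 + 3321403) = 4817582/1770594 = 4817582*(1/1770594) = 344113/126471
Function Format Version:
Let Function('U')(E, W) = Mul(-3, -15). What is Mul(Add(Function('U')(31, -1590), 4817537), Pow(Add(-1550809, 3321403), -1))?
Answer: Rational(344113, 126471) ≈ 2.7209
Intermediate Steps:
Function('U')(E, W) = 45
Mul(Add(Function('U')(31, -1590), 4817537), Pow(Add(-1550809, 3321403), -1)) = Mul(Add(45, 4817537), Pow(Add(-1550809, 3321403), -1)) = Mul(4817582, Pow(1770594, -1)) = Mul(4817582, Rational(1, 1770594)) = Rational(344113, 126471)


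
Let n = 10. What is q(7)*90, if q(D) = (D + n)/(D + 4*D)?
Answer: 306/7 ≈ 43.714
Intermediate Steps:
q(D) = (10 + D)/(5*D) (q(D) = (D + 10)/(D + 4*D) = (10 + D)/((5*D)) = (10 + D)*(1/(5*D)) = (10 + D)/(5*D))
q(7)*90 = ((1/5)*(10 + 7)/7)*90 = ((1/5)*(1/7)*17)*90 = (17/35)*90 = 306/7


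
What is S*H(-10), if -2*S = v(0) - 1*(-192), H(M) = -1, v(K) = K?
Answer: 96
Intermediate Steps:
S = -96 (S = -(0 - 1*(-192))/2 = -(0 + 192)/2 = -½*192 = -96)
S*H(-10) = -96*(-1) = 96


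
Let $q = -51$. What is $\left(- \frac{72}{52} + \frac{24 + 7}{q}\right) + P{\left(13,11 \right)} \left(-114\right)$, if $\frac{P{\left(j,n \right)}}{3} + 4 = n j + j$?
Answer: $- \frac{34466713}{663} \approx -51986.0$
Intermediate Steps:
$P{\left(j,n \right)} = -12 + 3 j + 3 j n$ ($P{\left(j,n \right)} = -12 + 3 \left(n j + j\right) = -12 + 3 \left(j n + j\right) = -12 + 3 \left(j + j n\right) = -12 + \left(3 j + 3 j n\right) = -12 + 3 j + 3 j n$)
$\left(- \frac{72}{52} + \frac{24 + 7}{q}\right) + P{\left(13,11 \right)} \left(-114\right) = \left(- \frac{72}{52} + \frac{24 + 7}{-51}\right) + \left(-12 + 3 \cdot 13 + 3 \cdot 13 \cdot 11\right) \left(-114\right) = \left(\left(-72\right) \frac{1}{52} + 31 \left(- \frac{1}{51}\right)\right) + \left(-12 + 39 + 429\right) \left(-114\right) = \left(- \frac{18}{13} - \frac{31}{51}\right) + 456 \left(-114\right) = - \frac{1321}{663} - 51984 = - \frac{34466713}{663}$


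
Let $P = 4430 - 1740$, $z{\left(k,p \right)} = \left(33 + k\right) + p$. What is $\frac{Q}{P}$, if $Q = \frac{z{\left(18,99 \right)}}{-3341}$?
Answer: $- \frac{15}{898729} \approx -1.669 \cdot 10^{-5}$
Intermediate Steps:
$z{\left(k,p \right)} = 33 + k + p$
$P = 2690$
$Q = - \frac{150}{3341}$ ($Q = \frac{33 + 18 + 99}{-3341} = 150 \left(- \frac{1}{3341}\right) = - \frac{150}{3341} \approx -0.044897$)
$\frac{Q}{P} = - \frac{150}{3341 \cdot 2690} = \left(- \frac{150}{3341}\right) \frac{1}{2690} = - \frac{15}{898729}$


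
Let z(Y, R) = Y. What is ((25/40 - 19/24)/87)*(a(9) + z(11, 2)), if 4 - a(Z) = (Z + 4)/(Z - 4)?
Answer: -31/1305 ≈ -0.023755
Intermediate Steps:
a(Z) = 4 - (4 + Z)/(-4 + Z) (a(Z) = 4 - (Z + 4)/(Z - 4) = 4 - (4 + Z)/(-4 + Z))
((25/40 - 19/24)/87)*(a(9) + z(11, 2)) = ((25/40 - 19/24)/87)*((-20 + 3*9)/(-4 + 9) + 11) = ((25*(1/40) - 19*1/24)*(1/87))*((-20 + 27)/5 + 11) = ((5/8 - 19/24)*(1/87))*((1/5)*7 + 11) = (-1/6*1/87)*(7/5 + 11) = -1/522*62/5 = -31/1305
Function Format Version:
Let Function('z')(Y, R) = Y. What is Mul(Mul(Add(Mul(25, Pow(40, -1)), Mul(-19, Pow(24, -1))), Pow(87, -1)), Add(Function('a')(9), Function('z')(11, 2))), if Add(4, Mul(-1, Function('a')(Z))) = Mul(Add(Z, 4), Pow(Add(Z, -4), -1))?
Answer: Rational(-31, 1305) ≈ -0.023755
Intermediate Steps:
Function('a')(Z) = Add(4, Mul(-1, Pow(Add(-4, Z), -1), Add(4, Z))) (Function('a')(Z) = Add(4, Mul(-1, Mul(Add(Z, 4), Pow(Add(Z, -4), -1)))) = Add(4, Mul(-1, Mul(Add(4, Z), Pow(Add(-4, Z), -1)))) = Add(4, Mul(-1, Mul(Pow(Add(-4, Z), -1), Add(4, Z)))) = Add(4, Mul(-1, Pow(Add(-4, Z), -1), Add(4, Z))))
Mul(Mul(Add(Mul(25, Pow(40, -1)), Mul(-19, Pow(24, -1))), Pow(87, -1)), Add(Function('a')(9), Function('z')(11, 2))) = Mul(Mul(Add(Mul(25, Pow(40, -1)), Mul(-19, Pow(24, -1))), Pow(87, -1)), Add(Mul(Pow(Add(-4, 9), -1), Add(-20, Mul(3, 9))), 11)) = Mul(Mul(Add(Mul(25, Rational(1, 40)), Mul(-19, Rational(1, 24))), Rational(1, 87)), Add(Mul(Pow(5, -1), Add(-20, 27)), 11)) = Mul(Mul(Add(Rational(5, 8), Rational(-19, 24)), Rational(1, 87)), Add(Mul(Rational(1, 5), 7), 11)) = Mul(Mul(Rational(-1, 6), Rational(1, 87)), Add(Rational(7, 5), 11)) = Mul(Rational(-1, 522), Rational(62, 5)) = Rational(-31, 1305)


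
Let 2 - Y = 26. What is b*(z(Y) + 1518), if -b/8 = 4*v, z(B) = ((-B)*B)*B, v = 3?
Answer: -1472832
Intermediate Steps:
Y = -24 (Y = 2 - 1*26 = 2 - 26 = -24)
z(B) = -B³ (z(B) = (-B²)*B = -B³)
b = -96 (b = -32*3 = -8*12 = -96)
b*(z(Y) + 1518) = -96*(-1*(-24)³ + 1518) = -96*(-1*(-13824) + 1518) = -96*(13824 + 1518) = -96*15342 = -1472832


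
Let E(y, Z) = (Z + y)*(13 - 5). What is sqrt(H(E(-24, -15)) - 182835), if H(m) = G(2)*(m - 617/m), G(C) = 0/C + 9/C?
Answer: I*sqrt(498158193)/52 ≈ 429.22*I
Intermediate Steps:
G(C) = 9/C (G(C) = 0 + 9/C = 9/C)
E(y, Z) = 8*Z + 8*y (E(y, Z) = (Z + y)*8 = 8*Z + 8*y)
H(m) = -5553/(2*m) + 9*m/2 (H(m) = (9/2)*(m - 617/m) = (9*(1/2))*(m - 617/m) = 9*(m - 617/m)/2 = -5553/(2*m) + 9*m/2)
sqrt(H(E(-24, -15)) - 182835) = sqrt(9*(-617 + (8*(-15) + 8*(-24))**2)/(2*(8*(-15) + 8*(-24))) - 182835) = sqrt(9*(-617 + (-120 - 192)**2)/(2*(-120 - 192)) - 182835) = sqrt((9/2)*(-617 + (-312)**2)/(-312) - 182835) = sqrt((9/2)*(-1/312)*(-617 + 97344) - 182835) = sqrt((9/2)*(-1/312)*96727 - 182835) = sqrt(-290181/208 - 182835) = sqrt(-38319861/208) = I*sqrt(498158193)/52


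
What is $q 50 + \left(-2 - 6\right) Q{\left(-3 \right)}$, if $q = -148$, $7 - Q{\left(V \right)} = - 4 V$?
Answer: $-7360$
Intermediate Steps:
$Q{\left(V \right)} = 7 + 4 V$ ($Q{\left(V \right)} = 7 - - 4 V = 7 + 4 V$)
$q 50 + \left(-2 - 6\right) Q{\left(-3 \right)} = \left(-148\right) 50 + \left(-2 - 6\right) \left(7 + 4 \left(-3\right)\right) = -7400 - 8 \left(7 - 12\right) = -7400 - -40 = -7400 + 40 = -7360$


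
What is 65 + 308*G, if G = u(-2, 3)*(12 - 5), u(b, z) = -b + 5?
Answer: 15157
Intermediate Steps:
u(b, z) = 5 - b
G = 49 (G = (5 - 1*(-2))*(12 - 5) = (5 + 2)*7 = 7*7 = 49)
65 + 308*G = 65 + 308*49 = 65 + 15092 = 15157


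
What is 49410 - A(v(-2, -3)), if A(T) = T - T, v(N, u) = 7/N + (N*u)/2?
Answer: 49410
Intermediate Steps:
v(N, u) = 7/N + N*u/2 (v(N, u) = 7/N + (N*u)*(½) = 7/N + N*u/2)
A(T) = 0
49410 - A(v(-2, -3)) = 49410 - 1*0 = 49410 + 0 = 49410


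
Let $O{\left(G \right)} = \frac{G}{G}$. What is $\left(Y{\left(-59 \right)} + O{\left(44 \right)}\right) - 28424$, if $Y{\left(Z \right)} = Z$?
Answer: $-28482$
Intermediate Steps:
$O{\left(G \right)} = 1$
$\left(Y{\left(-59 \right)} + O{\left(44 \right)}\right) - 28424 = \left(-59 + 1\right) - 28424 = -58 - 28424 = -28482$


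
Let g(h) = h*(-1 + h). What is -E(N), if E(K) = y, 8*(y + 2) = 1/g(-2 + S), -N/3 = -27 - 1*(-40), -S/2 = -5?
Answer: 895/448 ≈ 1.9978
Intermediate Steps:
S = 10 (S = -2*(-5) = 10)
N = -39 (N = -3*(-27 - 1*(-40)) = -3*(-27 + 40) = -3*13 = -39)
y = -895/448 (y = -2 + 1/(8*(((-2 + 10)*(-1 + (-2 + 10))))) = -2 + 1/(8*((8*(-1 + 8)))) = -2 + 1/(8*((8*7))) = -2 + (⅛)/56 = -2 + (⅛)*(1/56) = -2 + 1/448 = -895/448 ≈ -1.9978)
E(K) = -895/448
-E(N) = -1*(-895/448) = 895/448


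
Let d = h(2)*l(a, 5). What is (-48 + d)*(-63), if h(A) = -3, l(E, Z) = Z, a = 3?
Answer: 3969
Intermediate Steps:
d = -15 (d = -3*5 = -15)
(-48 + d)*(-63) = (-48 - 15)*(-63) = -63*(-63) = 3969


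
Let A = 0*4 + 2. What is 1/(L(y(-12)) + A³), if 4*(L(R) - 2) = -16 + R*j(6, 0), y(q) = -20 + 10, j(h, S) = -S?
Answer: ⅙ ≈ 0.16667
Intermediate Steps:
A = 2 (A = 0 + 2 = 2)
y(q) = -10
L(R) = -2 (L(R) = 2 + (-16 + R*(-1*0))/4 = 2 + (-16 + R*0)/4 = 2 + (-16 + 0)/4 = 2 + (¼)*(-16) = 2 - 4 = -2)
1/(L(y(-12)) + A³) = 1/(-2 + 2³) = 1/(-2 + 8) = 1/6 = ⅙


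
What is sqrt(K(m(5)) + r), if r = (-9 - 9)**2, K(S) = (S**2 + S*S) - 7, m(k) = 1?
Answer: sqrt(319) ≈ 17.861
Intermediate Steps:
K(S) = -7 + 2*S**2 (K(S) = (S**2 + S**2) - 7 = 2*S**2 - 7 = -7 + 2*S**2)
r = 324 (r = (-18)**2 = 324)
sqrt(K(m(5)) + r) = sqrt((-7 + 2*1**2) + 324) = sqrt((-7 + 2*1) + 324) = sqrt((-7 + 2) + 324) = sqrt(-5 + 324) = sqrt(319)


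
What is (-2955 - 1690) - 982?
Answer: -5627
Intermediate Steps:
(-2955 - 1690) - 982 = -4645 - 982 = -5627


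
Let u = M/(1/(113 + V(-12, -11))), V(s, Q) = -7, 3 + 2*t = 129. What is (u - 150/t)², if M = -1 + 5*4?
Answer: 1784555536/441 ≈ 4.0466e+6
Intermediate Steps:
t = 63 (t = -3/2 + (½)*129 = -3/2 + 129/2 = 63)
M = 19 (M = -1 + 20 = 19)
u = 2014 (u = 19/(1/(113 - 7)) = 19/(1/106) = 19*106 = 2014)
(u - 150/t)² = (2014 - 150/63)² = (2014 - 150*1/63)² = (2014 - 50/21)² = (42244/21)² = 1784555536/441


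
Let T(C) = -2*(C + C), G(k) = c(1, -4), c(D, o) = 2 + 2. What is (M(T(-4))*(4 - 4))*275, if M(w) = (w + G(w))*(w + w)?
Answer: 0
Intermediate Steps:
c(D, o) = 4
G(k) = 4
T(C) = -4*C
M(w) = 2*w*(4 + w) (M(w) = (w + 4)*(w + w) = (4 + w)*(2*w) = 2*w*(4 + w))
(M(T(-4))*(4 - 4))*275 = ((2*(-4*(-4))*(4 - 4*(-4)))*(4 - 4))*275 = ((2*16*(4 + 16))*0)*275 = ((2*16*20)*0)*275 = (640*0)*275 = 0*275 = 0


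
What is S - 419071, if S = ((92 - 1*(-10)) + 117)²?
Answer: -371110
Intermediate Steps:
S = 47961 (S = ((92 + 10) + 117)² = (102 + 117)² = 219² = 47961)
S - 419071 = 47961 - 419071 = -371110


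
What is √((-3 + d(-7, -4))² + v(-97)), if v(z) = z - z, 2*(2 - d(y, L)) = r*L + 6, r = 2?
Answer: 0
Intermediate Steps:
d(y, L) = -1 - L (d(y, L) = 2 - (2*L + 6)/2 = 2 - (6 + 2*L)/2 = 2 + (-3 - L) = -1 - L)
v(z) = 0
√((-3 + d(-7, -4))² + v(-97)) = √((-3 + (-1 - 1*(-4)))² + 0) = √((-3 + (-1 + 4))² + 0) = √((-3 + 3)² + 0) = √(0² + 0) = √(0 + 0) = √0 = 0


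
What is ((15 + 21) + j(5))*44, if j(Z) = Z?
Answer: 1804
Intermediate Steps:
((15 + 21) + j(5))*44 = ((15 + 21) + 5)*44 = (36 + 5)*44 = 41*44 = 1804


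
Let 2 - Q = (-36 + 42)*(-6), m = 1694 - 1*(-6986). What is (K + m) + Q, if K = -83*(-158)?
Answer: 21832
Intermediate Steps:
K = 13114
m = 8680 (m = 1694 + 6986 = 8680)
Q = 38 (Q = 2 - (-36 + 42)*(-6) = 2 - 6*(-6) = 2 - 1*(-36) = 2 + 36 = 38)
(K + m) + Q = (13114 + 8680) + 38 = 21794 + 38 = 21832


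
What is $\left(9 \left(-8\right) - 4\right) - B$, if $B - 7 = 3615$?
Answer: $-3698$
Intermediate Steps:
$B = 3622$ ($B = 7 + 3615 = 3622$)
$\left(9 \left(-8\right) - 4\right) - B = \left(9 \left(-8\right) - 4\right) - 3622 = \left(-72 - 4\right) - 3622 = -76 - 3622 = -3698$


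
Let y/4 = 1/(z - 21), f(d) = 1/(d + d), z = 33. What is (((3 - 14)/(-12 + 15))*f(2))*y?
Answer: -11/36 ≈ -0.30556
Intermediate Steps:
f(d) = 1/(2*d)
y = 1/3 (y = 4/(33 - 21) = 4/12 = 4*(1/12) = 1/3 ≈ 0.33333)
(((3 - 14)/(-12 + 15))*f(2))*y = (((3 - 14)/(-12 + 15))*((1/2)/2))*(1/3) = ((-11/3)*((1/2)*(1/2)))*(1/3) = (-11*1/3*(1/4))*(1/3) = -11/3*1/4*(1/3) = -11/12*1/3 = -11/36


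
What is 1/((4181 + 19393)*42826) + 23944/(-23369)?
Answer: -24173386465687/23592877917756 ≈ -1.0246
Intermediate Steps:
1/((4181 + 19393)*42826) + 23944/(-23369) = (1/42826)/23574 + 23944*(-1/23369) = (1/23574)*(1/42826) - 23944/23369 = 1/1009580124 - 23944/23369 = -24173386465687/23592877917756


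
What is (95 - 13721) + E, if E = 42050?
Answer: 28424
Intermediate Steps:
(95 - 13721) + E = (95 - 13721) + 42050 = -13626 + 42050 = 28424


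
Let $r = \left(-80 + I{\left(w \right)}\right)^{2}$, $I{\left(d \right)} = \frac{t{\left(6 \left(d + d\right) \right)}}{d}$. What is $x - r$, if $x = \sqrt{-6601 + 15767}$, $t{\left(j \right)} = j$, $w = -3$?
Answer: $-4624 + \sqrt{9166} \approx -4528.3$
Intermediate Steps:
$x = \sqrt{9166} \approx 95.739$
$I{\left(d \right)} = 12$ ($I{\left(d \right)} = \frac{6 \left(d + d\right)}{d} = \frac{6 \cdot 2 d}{d} = \frac{12 d}{d} = 12$)
$r = 4624$ ($r = \left(-80 + 12\right)^{2} = \left(-68\right)^{2} = 4624$)
$x - r = \sqrt{9166} - 4624 = -4624 + \sqrt{9166}$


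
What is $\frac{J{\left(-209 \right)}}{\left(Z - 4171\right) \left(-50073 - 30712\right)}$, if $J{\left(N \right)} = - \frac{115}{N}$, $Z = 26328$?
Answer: $- \frac{23}{74820045641} \approx -3.074 \cdot 10^{-10}$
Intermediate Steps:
$\frac{J{\left(-209 \right)}}{\left(Z - 4171\right) \left(-50073 - 30712\right)} = \frac{\left(-115\right) \frac{1}{-209}}{\left(26328 - 4171\right) \left(-50073 - 30712\right)} = \frac{\left(-115\right) \left(- \frac{1}{209}\right)}{22157 \left(-80785\right)} = \frac{115}{209 \left(-1789953245\right)} = \frac{115}{209} \left(- \frac{1}{1789953245}\right) = - \frac{23}{74820045641}$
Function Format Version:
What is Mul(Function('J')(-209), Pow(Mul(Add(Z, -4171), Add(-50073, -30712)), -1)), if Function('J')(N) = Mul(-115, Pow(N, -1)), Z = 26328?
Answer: Rational(-23, 74820045641) ≈ -3.0740e-10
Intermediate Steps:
Mul(Function('J')(-209), Pow(Mul(Add(Z, -4171), Add(-50073, -30712)), -1)) = Mul(Mul(-115, Pow(-209, -1)), Pow(Mul(Add(26328, -4171), Add(-50073, -30712)), -1)) = Mul(Mul(-115, Rational(-1, 209)), Pow(Mul(22157, -80785), -1)) = Mul(Rational(115, 209), Pow(-1789953245, -1)) = Mul(Rational(115, 209), Rational(-1, 1789953245)) = Rational(-23, 74820045641)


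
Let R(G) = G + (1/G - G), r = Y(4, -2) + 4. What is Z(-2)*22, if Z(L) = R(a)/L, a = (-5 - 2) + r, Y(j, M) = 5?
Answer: -11/2 ≈ -5.5000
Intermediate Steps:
r = 9 (r = 5 + 4 = 9)
a = 2 (a = (-5 - 2) + 9 = -7 + 9 = 2)
R(G) = 1/G
Z(L) = 1/(2*L)
Z(-2)*22 = ((1/2)/(-2))*22 = ((1/2)*(-1/2))*22 = -1/4*22 = -11/2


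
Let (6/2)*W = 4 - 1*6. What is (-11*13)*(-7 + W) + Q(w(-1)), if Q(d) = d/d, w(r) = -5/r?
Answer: 3292/3 ≈ 1097.3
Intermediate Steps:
W = -2/3 (W = (4 - 1*6)/3 = (4 - 6)/3 = (1/3)*(-2) = -2/3 ≈ -0.66667)
Q(d) = 1
(-11*13)*(-7 + W) + Q(w(-1)) = (-11*13)*(-7 - 2/3) + 1 = -143*(-23/3) + 1 = 3289/3 + 1 = 3292/3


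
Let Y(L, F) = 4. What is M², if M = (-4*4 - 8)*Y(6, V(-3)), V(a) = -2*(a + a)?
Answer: 9216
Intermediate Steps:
V(a) = -4*a
M = -96 (M = (-4*4 - 8)*4 = (-16 - 8)*4 = -24*4 = -96)
M² = (-96)² = 9216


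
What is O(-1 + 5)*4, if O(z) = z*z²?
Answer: 256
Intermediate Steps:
O(z) = z³
O(-1 + 5)*4 = (-1 + 5)³*4 = 4³*4 = 64*4 = 256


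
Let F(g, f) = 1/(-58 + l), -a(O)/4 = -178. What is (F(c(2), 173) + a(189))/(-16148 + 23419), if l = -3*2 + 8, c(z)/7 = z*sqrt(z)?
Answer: 39871/407176 ≈ 0.097921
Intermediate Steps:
c(z) = 7*z**(3/2) (c(z) = 7*(z*sqrt(z)) = 7*z**(3/2))
a(O) = 712 (a(O) = -4*(-178) = 712)
l = 2 (l = -6 + 8 = 2)
F(g, f) = -1/56 (F(g, f) = 1/(-58 + 2) = 1/(-56) = -1/56)
(F(c(2), 173) + a(189))/(-16148 + 23419) = (-1/56 + 712)/(-16148 + 23419) = (39871/56)/7271 = (39871/56)*(1/7271) = 39871/407176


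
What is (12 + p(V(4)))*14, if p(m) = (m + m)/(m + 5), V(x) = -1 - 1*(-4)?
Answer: 357/2 ≈ 178.50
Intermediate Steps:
V(x) = 3 (V(x) = -1 + 4 = 3)
p(m) = 2*m/(5 + m) (p(m) = (2*m)/(5 + m) = 2*m/(5 + m))
(12 + p(V(4)))*14 = (12 + 2*3/(5 + 3))*14 = (12 + 2*3/8)*14 = (12 + 2*3*(⅛))*14 = (12 + ¾)*14 = (51/4)*14 = 357/2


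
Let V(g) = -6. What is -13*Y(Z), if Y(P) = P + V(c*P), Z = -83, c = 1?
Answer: 1157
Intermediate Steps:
Y(P) = -6 + P (Y(P) = P - 6 = -6 + P)
-13*Y(Z) = -13*(-6 - 83) = -13*(-89) = 1157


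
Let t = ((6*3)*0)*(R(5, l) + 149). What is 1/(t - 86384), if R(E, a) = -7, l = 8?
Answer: -1/86384 ≈ -1.1576e-5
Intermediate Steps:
t = 0 (t = ((6*3)*0)*(-7 + 149) = (18*0)*142 = 0*142 = 0)
1/(t - 86384) = 1/(0 - 86384) = 1/(-86384) = -1/86384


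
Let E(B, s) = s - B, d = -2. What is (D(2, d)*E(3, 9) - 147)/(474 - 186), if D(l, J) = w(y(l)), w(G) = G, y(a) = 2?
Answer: -15/32 ≈ -0.46875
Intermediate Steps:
D(l, J) = 2
(D(2, d)*E(3, 9) - 147)/(474 - 186) = (2*(9 - 1*3) - 147)/(474 - 186) = (2*(9 - 3) - 147)/288 = (2*6 - 147)*(1/288) = (12 - 147)*(1/288) = -135*1/288 = -15/32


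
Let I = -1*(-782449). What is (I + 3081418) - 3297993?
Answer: 565874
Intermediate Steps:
I = 782449
(I + 3081418) - 3297993 = (782449 + 3081418) - 3297993 = 3863867 - 3297993 = 565874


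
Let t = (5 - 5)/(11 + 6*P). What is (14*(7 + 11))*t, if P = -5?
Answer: 0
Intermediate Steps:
t = 0 (t = (5 - 5)/(11 + 6*(-5)) = 0/(11 - 30) = 0/(-19) = 0*(-1/19) = 0)
(14*(7 + 11))*t = (14*(7 + 11))*0 = (14*18)*0 = 252*0 = 0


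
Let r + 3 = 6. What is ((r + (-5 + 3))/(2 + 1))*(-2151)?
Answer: -717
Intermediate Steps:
r = 3 (r = -3 + 6 = 3)
((r + (-5 + 3))/(2 + 1))*(-2151) = ((3 + (-5 + 3))/(2 + 1))*(-2151) = ((3 - 2)/3)*(-2151) = (1*(⅓))*(-2151) = (⅓)*(-2151) = -717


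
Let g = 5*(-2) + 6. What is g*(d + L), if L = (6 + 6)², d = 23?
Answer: -668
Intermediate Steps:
L = 144 (L = 12² = 144)
g = -4 (g = -10 + 6 = -4)
g*(d + L) = -4*(23 + 144) = -4*167 = -668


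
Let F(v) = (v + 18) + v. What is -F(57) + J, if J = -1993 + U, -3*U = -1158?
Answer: -1739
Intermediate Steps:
U = 386 (U = -1/3*(-1158) = 386)
F(v) = 18 + 2*v (F(v) = (18 + v) + v = 18 + 2*v)
J = -1607 (J = -1993 + 386 = -1607)
-F(57) + J = -(18 + 2*57) - 1607 = -(18 + 114) - 1607 = -1*132 - 1607 = -132 - 1607 = -1739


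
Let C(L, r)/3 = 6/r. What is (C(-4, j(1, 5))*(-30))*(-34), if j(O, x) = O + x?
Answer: 3060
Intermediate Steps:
C(L, r) = 18/r (C(L, r) = 3*(6/r) = 18/r)
(C(-4, j(1, 5))*(-30))*(-34) = ((18/(1 + 5))*(-30))*(-34) = ((18/6)*(-30))*(-34) = ((18*(⅙))*(-30))*(-34) = (3*(-30))*(-34) = -90*(-34) = 3060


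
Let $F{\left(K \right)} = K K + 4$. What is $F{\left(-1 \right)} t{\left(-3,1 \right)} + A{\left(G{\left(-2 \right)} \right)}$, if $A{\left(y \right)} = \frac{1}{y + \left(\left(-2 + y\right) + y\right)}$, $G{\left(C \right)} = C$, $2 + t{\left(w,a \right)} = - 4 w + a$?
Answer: $\frac{439}{8} \approx 54.875$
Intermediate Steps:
$t{\left(w,a \right)} = -2 + a - 4 w$ ($t{\left(w,a \right)} = -2 + \left(- 4 w + a\right) = -2 + \left(a - 4 w\right) = -2 + a - 4 w$)
$F{\left(K \right)} = 4 + K^{2}$ ($F{\left(K \right)} = K^{2} + 4 = 4 + K^{2}$)
$A{\left(y \right)} = \frac{1}{-2 + 3 y}$ ($A{\left(y \right)} = \frac{1}{y + \left(-2 + 2 y\right)} = \frac{1}{-2 + 3 y}$)
$F{\left(-1 \right)} t{\left(-3,1 \right)} + A{\left(G{\left(-2 \right)} \right)} = \left(4 + \left(-1\right)^{2}\right) \left(-2 + 1 - -12\right) + \frac{1}{-2 + 3 \left(-2\right)} = \left(4 + 1\right) \left(-2 + 1 + 12\right) + \frac{1}{-2 - 6} = 5 \cdot 11 + \frac{1}{-8} = 55 - \frac{1}{8} = \frac{439}{8}$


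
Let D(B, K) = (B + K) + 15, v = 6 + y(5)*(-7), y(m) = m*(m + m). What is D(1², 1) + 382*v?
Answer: -131391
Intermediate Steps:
y(m) = 2*m² (y(m) = m*(2*m) = 2*m²)
v = -344 (v = 6 + (2*5²)*(-7) = 6 + (2*25)*(-7) = 6 + 50*(-7) = 6 - 350 = -344)
D(B, K) = 15 + B + K
D(1², 1) + 382*v = (15 + 1² + 1) + 382*(-344) = (15 + 1 + 1) - 131408 = 17 - 131408 = -131391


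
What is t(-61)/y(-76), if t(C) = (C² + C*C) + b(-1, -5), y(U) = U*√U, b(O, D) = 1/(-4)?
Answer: 29767*I*√19/11552 ≈ 11.232*I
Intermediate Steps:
b(O, D) = -¼
y(U) = U^(3/2)
t(C) = -¼ + 2*C² (t(C) = (C² + C*C) - ¼ = (C² + C²) - ¼ = 2*C² - ¼ = -¼ + 2*C²)
t(-61)/y(-76) = (-¼ + 2*(-61)²)/((-76)^(3/2)) = (-¼ + 2*3721)/((-152*I*√19)) = (-¼ + 7442)*(I*√19/2888) = 29767*(I*√19/2888)/4 = 29767*I*√19/11552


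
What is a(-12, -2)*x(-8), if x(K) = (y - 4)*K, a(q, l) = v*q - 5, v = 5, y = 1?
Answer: -1560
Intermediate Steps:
a(q, l) = -5 + 5*q (a(q, l) = 5*q - 5 = -5 + 5*q)
x(K) = -3*K (x(K) = (1 - 4)*K = -3*K)
a(-12, -2)*x(-8) = (-5 + 5*(-12))*(-3*(-8)) = (-5 - 60)*24 = -65*24 = -1560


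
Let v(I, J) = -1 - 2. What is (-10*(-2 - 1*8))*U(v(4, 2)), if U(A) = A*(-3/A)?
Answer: -300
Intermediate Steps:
v(I, J) = -3
U(A) = -3
(-10*(-2 - 1*8))*U(v(4, 2)) = -10*(-2 - 1*8)*(-3) = -10*(-2 - 8)*(-3) = -10*(-10)*(-3) = 100*(-3) = -300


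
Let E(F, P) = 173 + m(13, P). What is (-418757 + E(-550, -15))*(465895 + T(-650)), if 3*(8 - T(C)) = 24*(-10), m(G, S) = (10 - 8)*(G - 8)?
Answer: -195048368242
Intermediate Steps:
m(G, S) = -16 + 2*G (m(G, S) = 2*(-8 + G) = -16 + 2*G)
T(C) = 88 (T(C) = 8 - 8*(-10) = 8 - 1/3*(-240) = 8 + 80 = 88)
E(F, P) = 183 (E(F, P) = 173 + (-16 + 2*13) = 173 + (-16 + 26) = 173 + 10 = 183)
(-418757 + E(-550, -15))*(465895 + T(-650)) = (-418757 + 183)*(465895 + 88) = -418574*465983 = -195048368242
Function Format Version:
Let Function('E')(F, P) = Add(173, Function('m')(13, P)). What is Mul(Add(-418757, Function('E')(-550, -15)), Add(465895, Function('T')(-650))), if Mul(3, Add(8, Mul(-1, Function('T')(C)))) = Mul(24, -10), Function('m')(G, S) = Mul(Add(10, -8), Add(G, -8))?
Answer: -195048368242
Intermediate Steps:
Function('m')(G, S) = Add(-16, Mul(2, G)) (Function('m')(G, S) = Mul(2, Add(-8, G)) = Add(-16, Mul(2, G)))
Function('T')(C) = 88 (Function('T')(C) = Add(8, Mul(Rational(-1, 3), Mul(24, -10))) = Add(8, Mul(Rational(-1, 3), -240)) = Add(8, 80) = 88)
Function('E')(F, P) = 183 (Function('E')(F, P) = Add(173, Add(-16, Mul(2, 13))) = Add(173, Add(-16, 26)) = Add(173, 10) = 183)
Mul(Add(-418757, Function('E')(-550, -15)), Add(465895, Function('T')(-650))) = Mul(Add(-418757, 183), Add(465895, 88)) = Mul(-418574, 465983) = -195048368242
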